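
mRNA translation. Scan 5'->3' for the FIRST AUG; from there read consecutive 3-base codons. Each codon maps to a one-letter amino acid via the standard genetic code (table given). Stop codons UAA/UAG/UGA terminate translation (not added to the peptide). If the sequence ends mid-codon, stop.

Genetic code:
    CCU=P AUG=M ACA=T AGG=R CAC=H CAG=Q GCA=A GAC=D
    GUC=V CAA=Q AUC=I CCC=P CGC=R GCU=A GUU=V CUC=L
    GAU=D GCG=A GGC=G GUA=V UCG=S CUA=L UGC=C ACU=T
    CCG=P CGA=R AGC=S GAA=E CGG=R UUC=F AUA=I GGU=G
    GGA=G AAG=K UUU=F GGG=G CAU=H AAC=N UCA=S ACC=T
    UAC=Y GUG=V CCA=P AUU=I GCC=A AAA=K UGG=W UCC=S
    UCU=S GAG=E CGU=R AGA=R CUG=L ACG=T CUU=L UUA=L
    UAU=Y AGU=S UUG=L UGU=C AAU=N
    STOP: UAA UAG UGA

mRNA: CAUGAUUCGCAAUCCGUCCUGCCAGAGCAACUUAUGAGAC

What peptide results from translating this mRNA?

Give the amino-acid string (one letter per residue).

start AUG at pos 1
pos 1: AUG -> M; peptide=M
pos 4: AUU -> I; peptide=MI
pos 7: CGC -> R; peptide=MIR
pos 10: AAU -> N; peptide=MIRN
pos 13: CCG -> P; peptide=MIRNP
pos 16: UCC -> S; peptide=MIRNPS
pos 19: UGC -> C; peptide=MIRNPSC
pos 22: CAG -> Q; peptide=MIRNPSCQ
pos 25: AGC -> S; peptide=MIRNPSCQS
pos 28: AAC -> N; peptide=MIRNPSCQSN
pos 31: UUA -> L; peptide=MIRNPSCQSNL
pos 34: UGA -> STOP

Answer: MIRNPSCQSNL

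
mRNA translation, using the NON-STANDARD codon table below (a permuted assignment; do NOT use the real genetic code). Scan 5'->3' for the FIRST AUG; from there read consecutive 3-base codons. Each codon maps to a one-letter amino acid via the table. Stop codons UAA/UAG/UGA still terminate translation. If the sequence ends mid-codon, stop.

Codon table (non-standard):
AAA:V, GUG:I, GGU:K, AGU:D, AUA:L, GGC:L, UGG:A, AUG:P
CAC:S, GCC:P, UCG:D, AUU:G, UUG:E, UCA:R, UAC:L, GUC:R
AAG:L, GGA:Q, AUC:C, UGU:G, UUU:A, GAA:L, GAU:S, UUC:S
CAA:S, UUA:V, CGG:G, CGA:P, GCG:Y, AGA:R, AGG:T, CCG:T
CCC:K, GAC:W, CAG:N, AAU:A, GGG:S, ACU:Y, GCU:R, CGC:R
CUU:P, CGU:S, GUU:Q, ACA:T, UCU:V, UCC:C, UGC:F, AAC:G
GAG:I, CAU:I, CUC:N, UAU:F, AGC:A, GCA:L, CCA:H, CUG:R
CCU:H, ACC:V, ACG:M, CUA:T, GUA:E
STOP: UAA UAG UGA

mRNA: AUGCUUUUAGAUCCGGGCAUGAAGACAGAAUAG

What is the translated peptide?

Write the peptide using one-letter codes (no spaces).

start AUG at pos 0
pos 0: AUG -> P; peptide=P
pos 3: CUU -> P; peptide=PP
pos 6: UUA -> V; peptide=PPV
pos 9: GAU -> S; peptide=PPVS
pos 12: CCG -> T; peptide=PPVST
pos 15: GGC -> L; peptide=PPVSTL
pos 18: AUG -> P; peptide=PPVSTLP
pos 21: AAG -> L; peptide=PPVSTLPL
pos 24: ACA -> T; peptide=PPVSTLPLT
pos 27: GAA -> L; peptide=PPVSTLPLTL
pos 30: UAG -> STOP

Answer: PPVSTLPLTL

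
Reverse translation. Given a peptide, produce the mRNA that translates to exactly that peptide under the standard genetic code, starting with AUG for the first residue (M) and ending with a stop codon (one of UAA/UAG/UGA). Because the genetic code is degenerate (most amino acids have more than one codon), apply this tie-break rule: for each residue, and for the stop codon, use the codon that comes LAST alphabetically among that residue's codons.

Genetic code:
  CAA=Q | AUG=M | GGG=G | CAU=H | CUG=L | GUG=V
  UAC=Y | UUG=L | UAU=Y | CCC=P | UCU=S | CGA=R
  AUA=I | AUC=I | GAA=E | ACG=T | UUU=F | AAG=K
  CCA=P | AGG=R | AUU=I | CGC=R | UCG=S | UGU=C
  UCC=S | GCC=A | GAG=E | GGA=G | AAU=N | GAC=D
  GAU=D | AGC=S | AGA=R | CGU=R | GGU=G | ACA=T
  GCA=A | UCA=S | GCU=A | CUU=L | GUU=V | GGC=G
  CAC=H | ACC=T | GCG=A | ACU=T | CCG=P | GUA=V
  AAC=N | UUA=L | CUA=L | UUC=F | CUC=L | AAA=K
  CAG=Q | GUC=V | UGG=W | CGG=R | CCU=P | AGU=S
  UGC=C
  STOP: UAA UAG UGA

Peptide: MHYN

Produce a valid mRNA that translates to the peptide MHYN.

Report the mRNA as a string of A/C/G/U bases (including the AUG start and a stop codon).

Answer: mRNA: AUGCAUUAUAAUUGA

Derivation:
residue 1: M -> AUG (start codon)
residue 2: H codons sorted = CAC,CAU -> pick last = CAU
residue 3: Y codons sorted = UAC,UAU -> pick last = UAU
residue 4: N codons sorted = AAC,AAU -> pick last = AAU
terminator: stop codons sorted = UAA,UAG,UGA -> pick last = UGA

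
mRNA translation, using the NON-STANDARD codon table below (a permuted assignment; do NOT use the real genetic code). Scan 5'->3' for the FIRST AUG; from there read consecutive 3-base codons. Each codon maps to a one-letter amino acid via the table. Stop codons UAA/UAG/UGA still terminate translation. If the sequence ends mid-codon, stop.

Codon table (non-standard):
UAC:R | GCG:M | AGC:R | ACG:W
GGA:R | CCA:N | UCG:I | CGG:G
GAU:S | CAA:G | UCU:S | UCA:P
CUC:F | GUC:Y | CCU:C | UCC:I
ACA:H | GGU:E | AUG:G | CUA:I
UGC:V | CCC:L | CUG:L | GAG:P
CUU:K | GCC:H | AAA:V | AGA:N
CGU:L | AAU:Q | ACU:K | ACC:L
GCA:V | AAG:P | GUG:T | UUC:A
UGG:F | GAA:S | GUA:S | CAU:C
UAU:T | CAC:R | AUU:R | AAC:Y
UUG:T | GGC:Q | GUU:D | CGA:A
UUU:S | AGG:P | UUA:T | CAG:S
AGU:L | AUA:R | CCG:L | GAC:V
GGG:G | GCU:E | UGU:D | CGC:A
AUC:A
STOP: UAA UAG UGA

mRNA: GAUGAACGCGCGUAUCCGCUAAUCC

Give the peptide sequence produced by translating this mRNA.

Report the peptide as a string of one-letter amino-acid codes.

Answer: GYMLAA

Derivation:
start AUG at pos 1
pos 1: AUG -> G; peptide=G
pos 4: AAC -> Y; peptide=GY
pos 7: GCG -> M; peptide=GYM
pos 10: CGU -> L; peptide=GYML
pos 13: AUC -> A; peptide=GYMLA
pos 16: CGC -> A; peptide=GYMLAA
pos 19: UAA -> STOP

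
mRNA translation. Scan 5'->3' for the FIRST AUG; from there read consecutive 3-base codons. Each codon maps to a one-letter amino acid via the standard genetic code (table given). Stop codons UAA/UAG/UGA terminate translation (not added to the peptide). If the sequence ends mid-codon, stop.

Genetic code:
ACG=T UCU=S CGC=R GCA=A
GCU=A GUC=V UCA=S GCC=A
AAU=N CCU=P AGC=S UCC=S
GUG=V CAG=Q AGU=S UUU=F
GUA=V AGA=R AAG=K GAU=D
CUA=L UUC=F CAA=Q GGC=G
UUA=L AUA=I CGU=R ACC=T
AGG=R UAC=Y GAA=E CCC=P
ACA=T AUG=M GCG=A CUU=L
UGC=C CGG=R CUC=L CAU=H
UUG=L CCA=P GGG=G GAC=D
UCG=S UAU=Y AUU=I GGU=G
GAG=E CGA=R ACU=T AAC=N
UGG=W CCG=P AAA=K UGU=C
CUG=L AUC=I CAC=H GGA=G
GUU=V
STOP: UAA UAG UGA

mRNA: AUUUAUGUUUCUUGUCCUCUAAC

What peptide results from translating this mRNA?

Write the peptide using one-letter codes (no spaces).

Answer: MFLVL

Derivation:
start AUG at pos 4
pos 4: AUG -> M; peptide=M
pos 7: UUU -> F; peptide=MF
pos 10: CUU -> L; peptide=MFL
pos 13: GUC -> V; peptide=MFLV
pos 16: CUC -> L; peptide=MFLVL
pos 19: UAA -> STOP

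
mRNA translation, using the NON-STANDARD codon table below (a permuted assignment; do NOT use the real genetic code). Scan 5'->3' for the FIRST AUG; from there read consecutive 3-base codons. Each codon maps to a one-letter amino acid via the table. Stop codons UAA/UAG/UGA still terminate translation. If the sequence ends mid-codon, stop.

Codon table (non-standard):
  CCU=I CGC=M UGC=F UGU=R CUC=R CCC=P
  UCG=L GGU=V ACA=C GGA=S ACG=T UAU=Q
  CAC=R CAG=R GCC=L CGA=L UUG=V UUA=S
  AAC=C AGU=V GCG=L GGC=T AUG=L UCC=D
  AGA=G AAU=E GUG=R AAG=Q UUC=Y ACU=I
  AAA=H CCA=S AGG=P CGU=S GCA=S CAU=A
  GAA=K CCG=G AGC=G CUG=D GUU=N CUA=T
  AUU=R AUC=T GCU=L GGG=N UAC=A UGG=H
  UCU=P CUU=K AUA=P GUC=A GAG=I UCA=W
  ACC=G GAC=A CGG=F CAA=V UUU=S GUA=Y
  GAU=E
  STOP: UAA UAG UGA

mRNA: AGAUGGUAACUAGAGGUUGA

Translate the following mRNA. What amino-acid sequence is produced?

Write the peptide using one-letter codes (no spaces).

start AUG at pos 2
pos 2: AUG -> L; peptide=L
pos 5: GUA -> Y; peptide=LY
pos 8: ACU -> I; peptide=LYI
pos 11: AGA -> G; peptide=LYIG
pos 14: GGU -> V; peptide=LYIGV
pos 17: UGA -> STOP

Answer: LYIGV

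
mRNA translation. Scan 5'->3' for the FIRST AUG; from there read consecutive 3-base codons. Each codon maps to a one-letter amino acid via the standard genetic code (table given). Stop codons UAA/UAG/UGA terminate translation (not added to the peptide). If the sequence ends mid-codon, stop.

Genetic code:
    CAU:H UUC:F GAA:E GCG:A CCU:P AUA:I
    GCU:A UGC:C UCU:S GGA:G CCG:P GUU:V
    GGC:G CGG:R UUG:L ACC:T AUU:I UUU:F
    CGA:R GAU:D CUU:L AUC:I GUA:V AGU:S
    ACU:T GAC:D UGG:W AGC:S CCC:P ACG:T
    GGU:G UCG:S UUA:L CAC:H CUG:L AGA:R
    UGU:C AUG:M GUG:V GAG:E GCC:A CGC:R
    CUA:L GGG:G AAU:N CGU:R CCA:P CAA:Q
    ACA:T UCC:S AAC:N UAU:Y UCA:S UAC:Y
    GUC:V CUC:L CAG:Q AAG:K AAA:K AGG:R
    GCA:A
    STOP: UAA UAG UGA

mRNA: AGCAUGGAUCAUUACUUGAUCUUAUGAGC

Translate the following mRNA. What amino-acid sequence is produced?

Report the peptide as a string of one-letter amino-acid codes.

Answer: MDHYLIL

Derivation:
start AUG at pos 3
pos 3: AUG -> M; peptide=M
pos 6: GAU -> D; peptide=MD
pos 9: CAU -> H; peptide=MDH
pos 12: UAC -> Y; peptide=MDHY
pos 15: UUG -> L; peptide=MDHYL
pos 18: AUC -> I; peptide=MDHYLI
pos 21: UUA -> L; peptide=MDHYLIL
pos 24: UGA -> STOP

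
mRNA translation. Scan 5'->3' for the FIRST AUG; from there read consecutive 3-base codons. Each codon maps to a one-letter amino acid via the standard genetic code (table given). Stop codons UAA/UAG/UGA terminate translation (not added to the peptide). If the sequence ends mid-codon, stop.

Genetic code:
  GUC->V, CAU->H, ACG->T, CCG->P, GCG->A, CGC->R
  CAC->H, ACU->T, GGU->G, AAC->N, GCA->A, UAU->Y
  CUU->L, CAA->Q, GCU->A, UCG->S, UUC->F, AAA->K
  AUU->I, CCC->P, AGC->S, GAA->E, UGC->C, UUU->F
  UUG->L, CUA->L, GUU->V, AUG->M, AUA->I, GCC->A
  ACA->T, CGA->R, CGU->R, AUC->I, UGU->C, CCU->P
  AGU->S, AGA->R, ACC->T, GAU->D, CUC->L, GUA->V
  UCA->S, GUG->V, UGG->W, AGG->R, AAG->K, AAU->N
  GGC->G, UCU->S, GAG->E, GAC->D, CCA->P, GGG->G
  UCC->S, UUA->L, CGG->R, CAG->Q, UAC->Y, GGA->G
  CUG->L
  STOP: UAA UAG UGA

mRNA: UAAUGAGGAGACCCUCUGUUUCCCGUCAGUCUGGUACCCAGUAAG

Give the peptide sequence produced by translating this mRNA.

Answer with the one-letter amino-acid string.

Answer: MRRPSVSRQSGTQ

Derivation:
start AUG at pos 2
pos 2: AUG -> M; peptide=M
pos 5: AGG -> R; peptide=MR
pos 8: AGA -> R; peptide=MRR
pos 11: CCC -> P; peptide=MRRP
pos 14: UCU -> S; peptide=MRRPS
pos 17: GUU -> V; peptide=MRRPSV
pos 20: UCC -> S; peptide=MRRPSVS
pos 23: CGU -> R; peptide=MRRPSVSR
pos 26: CAG -> Q; peptide=MRRPSVSRQ
pos 29: UCU -> S; peptide=MRRPSVSRQS
pos 32: GGU -> G; peptide=MRRPSVSRQSG
pos 35: ACC -> T; peptide=MRRPSVSRQSGT
pos 38: CAG -> Q; peptide=MRRPSVSRQSGTQ
pos 41: UAA -> STOP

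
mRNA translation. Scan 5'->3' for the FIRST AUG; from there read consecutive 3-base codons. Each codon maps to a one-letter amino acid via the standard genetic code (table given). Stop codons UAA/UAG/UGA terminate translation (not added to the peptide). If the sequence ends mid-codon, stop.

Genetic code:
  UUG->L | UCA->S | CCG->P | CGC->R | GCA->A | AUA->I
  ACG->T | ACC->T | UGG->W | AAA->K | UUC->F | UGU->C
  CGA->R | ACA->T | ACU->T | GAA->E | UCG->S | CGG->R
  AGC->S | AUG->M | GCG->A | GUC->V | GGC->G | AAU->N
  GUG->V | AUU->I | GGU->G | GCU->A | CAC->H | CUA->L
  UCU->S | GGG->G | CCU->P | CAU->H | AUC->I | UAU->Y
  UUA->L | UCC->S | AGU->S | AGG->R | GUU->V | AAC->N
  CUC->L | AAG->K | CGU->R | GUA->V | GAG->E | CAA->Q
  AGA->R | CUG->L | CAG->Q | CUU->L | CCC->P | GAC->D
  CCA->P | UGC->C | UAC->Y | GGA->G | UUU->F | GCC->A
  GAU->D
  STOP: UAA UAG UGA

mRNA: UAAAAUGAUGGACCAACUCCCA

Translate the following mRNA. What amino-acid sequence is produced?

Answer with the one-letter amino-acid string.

Answer: MMDQLP

Derivation:
start AUG at pos 4
pos 4: AUG -> M; peptide=M
pos 7: AUG -> M; peptide=MM
pos 10: GAC -> D; peptide=MMD
pos 13: CAA -> Q; peptide=MMDQ
pos 16: CUC -> L; peptide=MMDQL
pos 19: CCA -> P; peptide=MMDQLP
pos 22: only 0 nt remain (<3), stop (end of mRNA)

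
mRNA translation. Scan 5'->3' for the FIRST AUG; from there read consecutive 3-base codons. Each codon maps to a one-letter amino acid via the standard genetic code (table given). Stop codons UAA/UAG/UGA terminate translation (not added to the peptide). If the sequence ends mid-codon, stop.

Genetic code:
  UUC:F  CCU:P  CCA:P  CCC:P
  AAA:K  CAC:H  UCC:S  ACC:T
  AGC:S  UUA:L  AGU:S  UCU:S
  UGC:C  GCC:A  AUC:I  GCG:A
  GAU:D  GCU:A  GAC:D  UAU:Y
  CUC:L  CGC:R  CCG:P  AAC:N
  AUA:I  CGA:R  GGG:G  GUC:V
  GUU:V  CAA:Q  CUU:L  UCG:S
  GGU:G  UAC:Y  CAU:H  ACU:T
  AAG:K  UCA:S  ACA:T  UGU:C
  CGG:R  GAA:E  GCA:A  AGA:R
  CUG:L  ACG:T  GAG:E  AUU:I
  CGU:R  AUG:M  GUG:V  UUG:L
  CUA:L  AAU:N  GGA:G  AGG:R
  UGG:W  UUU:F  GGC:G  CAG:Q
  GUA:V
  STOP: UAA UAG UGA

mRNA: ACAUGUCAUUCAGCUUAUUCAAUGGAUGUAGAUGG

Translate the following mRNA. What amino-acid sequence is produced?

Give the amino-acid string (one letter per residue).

Answer: MSFSLFNGCRW

Derivation:
start AUG at pos 2
pos 2: AUG -> M; peptide=M
pos 5: UCA -> S; peptide=MS
pos 8: UUC -> F; peptide=MSF
pos 11: AGC -> S; peptide=MSFS
pos 14: UUA -> L; peptide=MSFSL
pos 17: UUC -> F; peptide=MSFSLF
pos 20: AAU -> N; peptide=MSFSLFN
pos 23: GGA -> G; peptide=MSFSLFNG
pos 26: UGU -> C; peptide=MSFSLFNGC
pos 29: AGA -> R; peptide=MSFSLFNGCR
pos 32: UGG -> W; peptide=MSFSLFNGCRW
pos 35: only 0 nt remain (<3), stop (end of mRNA)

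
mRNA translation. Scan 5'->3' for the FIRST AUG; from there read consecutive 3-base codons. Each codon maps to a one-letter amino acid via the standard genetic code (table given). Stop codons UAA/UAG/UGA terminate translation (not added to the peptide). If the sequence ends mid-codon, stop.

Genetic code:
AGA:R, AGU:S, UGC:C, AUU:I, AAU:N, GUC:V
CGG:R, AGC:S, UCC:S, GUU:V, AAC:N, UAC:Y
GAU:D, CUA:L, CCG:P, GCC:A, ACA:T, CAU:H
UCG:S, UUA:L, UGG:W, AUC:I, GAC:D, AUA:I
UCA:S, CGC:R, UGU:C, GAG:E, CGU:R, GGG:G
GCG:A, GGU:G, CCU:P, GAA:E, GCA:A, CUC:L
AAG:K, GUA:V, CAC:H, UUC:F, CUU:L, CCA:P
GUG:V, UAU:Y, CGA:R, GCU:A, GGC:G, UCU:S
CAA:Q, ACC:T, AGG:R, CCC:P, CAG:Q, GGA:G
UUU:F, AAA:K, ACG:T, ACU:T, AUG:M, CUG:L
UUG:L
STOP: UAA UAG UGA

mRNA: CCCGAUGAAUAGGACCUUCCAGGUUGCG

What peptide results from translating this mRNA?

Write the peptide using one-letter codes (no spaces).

start AUG at pos 4
pos 4: AUG -> M; peptide=M
pos 7: AAU -> N; peptide=MN
pos 10: AGG -> R; peptide=MNR
pos 13: ACC -> T; peptide=MNRT
pos 16: UUC -> F; peptide=MNRTF
pos 19: CAG -> Q; peptide=MNRTFQ
pos 22: GUU -> V; peptide=MNRTFQV
pos 25: GCG -> A; peptide=MNRTFQVA
pos 28: only 0 nt remain (<3), stop (end of mRNA)

Answer: MNRTFQVA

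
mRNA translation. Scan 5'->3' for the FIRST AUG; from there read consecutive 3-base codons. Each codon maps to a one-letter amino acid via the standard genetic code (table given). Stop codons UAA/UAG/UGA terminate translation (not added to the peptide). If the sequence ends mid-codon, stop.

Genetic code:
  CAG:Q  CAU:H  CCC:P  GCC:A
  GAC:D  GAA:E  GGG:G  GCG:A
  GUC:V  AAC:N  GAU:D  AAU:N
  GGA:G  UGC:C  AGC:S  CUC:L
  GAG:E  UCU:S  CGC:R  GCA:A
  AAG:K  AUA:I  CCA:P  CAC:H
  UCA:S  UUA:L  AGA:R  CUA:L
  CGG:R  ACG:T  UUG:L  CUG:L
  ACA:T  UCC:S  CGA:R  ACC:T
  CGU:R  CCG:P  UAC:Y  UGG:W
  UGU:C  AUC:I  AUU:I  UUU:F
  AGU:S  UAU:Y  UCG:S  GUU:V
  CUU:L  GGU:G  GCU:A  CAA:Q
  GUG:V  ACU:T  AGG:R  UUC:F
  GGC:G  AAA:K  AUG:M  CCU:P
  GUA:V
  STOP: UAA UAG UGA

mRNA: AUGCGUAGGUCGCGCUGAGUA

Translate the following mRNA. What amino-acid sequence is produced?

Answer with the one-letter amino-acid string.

start AUG at pos 0
pos 0: AUG -> M; peptide=M
pos 3: CGU -> R; peptide=MR
pos 6: AGG -> R; peptide=MRR
pos 9: UCG -> S; peptide=MRRS
pos 12: CGC -> R; peptide=MRRSR
pos 15: UGA -> STOP

Answer: MRRSR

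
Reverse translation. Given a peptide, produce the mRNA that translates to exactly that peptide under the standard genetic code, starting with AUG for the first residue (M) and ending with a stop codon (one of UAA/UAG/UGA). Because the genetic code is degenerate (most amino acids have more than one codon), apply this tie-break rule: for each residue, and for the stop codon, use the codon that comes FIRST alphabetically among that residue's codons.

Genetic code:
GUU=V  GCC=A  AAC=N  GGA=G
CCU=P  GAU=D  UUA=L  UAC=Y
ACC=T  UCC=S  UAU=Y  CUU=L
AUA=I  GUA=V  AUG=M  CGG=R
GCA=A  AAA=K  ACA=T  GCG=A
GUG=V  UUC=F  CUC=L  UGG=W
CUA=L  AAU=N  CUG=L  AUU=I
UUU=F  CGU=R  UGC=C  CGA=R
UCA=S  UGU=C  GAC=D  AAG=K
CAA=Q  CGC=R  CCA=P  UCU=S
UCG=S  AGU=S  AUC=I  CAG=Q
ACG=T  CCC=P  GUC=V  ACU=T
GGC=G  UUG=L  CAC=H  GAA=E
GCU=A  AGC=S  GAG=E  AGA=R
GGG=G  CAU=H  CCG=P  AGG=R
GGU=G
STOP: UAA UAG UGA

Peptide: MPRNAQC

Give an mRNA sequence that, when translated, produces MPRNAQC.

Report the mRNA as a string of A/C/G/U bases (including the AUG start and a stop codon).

Answer: mRNA: AUGCCAAGAAACGCACAAUGCUAA

Derivation:
residue 1: M -> AUG (start codon)
residue 2: P codons sorted = CCA,CCC,CCG,CCU -> pick first = CCA
residue 3: R codons sorted = AGA,AGG,CGA,CGC,CGG,CGU -> pick first = AGA
residue 4: N codons sorted = AAC,AAU -> pick first = AAC
residue 5: A codons sorted = GCA,GCC,GCG,GCU -> pick first = GCA
residue 6: Q codons sorted = CAA,CAG -> pick first = CAA
residue 7: C codons sorted = UGC,UGU -> pick first = UGC
terminator: stop codons sorted = UAA,UAG,UGA -> pick first = UAA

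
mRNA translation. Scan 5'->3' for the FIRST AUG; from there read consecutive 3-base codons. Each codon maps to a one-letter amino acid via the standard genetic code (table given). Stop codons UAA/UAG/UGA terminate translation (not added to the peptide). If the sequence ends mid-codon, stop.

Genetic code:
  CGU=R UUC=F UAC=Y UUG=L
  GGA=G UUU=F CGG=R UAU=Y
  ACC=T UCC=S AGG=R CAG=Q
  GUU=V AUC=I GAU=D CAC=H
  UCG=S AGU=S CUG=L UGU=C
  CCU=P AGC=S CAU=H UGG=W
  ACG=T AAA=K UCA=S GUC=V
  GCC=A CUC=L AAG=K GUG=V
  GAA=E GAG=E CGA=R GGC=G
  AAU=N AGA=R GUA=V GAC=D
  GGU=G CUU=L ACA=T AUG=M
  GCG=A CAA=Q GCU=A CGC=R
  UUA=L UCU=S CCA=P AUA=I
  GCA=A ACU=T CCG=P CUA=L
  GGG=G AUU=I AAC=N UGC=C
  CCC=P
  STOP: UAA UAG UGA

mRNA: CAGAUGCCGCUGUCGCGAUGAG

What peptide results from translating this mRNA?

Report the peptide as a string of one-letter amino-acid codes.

Answer: MPLSR

Derivation:
start AUG at pos 3
pos 3: AUG -> M; peptide=M
pos 6: CCG -> P; peptide=MP
pos 9: CUG -> L; peptide=MPL
pos 12: UCG -> S; peptide=MPLS
pos 15: CGA -> R; peptide=MPLSR
pos 18: UGA -> STOP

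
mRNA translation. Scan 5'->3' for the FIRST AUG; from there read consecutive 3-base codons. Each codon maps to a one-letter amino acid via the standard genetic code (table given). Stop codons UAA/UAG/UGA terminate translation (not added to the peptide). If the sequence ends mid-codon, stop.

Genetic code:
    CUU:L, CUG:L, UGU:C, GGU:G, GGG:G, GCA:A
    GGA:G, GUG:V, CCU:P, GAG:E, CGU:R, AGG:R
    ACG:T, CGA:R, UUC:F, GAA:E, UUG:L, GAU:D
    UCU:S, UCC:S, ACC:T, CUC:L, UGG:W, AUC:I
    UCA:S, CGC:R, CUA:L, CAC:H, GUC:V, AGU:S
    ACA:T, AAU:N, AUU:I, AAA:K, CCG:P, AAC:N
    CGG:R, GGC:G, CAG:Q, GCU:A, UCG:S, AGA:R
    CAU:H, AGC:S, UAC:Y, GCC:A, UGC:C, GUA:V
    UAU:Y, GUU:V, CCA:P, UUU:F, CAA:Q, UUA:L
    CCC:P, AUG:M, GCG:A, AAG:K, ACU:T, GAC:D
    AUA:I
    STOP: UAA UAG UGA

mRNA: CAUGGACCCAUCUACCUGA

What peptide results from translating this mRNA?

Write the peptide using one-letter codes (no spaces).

Answer: MDPST

Derivation:
start AUG at pos 1
pos 1: AUG -> M; peptide=M
pos 4: GAC -> D; peptide=MD
pos 7: CCA -> P; peptide=MDP
pos 10: UCU -> S; peptide=MDPS
pos 13: ACC -> T; peptide=MDPST
pos 16: UGA -> STOP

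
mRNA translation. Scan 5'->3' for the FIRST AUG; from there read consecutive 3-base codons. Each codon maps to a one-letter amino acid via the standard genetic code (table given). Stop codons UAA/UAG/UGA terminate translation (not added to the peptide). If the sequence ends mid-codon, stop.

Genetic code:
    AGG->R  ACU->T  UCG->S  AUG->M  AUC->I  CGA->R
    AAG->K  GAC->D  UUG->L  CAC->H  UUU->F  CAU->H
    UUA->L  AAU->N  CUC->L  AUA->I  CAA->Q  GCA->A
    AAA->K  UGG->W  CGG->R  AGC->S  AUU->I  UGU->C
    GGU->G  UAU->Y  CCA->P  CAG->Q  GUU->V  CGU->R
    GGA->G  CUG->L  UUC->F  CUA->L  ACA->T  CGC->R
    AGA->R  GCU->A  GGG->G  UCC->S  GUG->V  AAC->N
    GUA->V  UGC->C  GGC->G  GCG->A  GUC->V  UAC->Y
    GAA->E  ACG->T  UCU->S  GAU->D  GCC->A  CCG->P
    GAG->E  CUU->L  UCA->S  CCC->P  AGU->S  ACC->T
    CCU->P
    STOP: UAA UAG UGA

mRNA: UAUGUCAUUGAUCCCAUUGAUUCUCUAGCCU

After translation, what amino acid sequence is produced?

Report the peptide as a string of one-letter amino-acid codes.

Answer: MSLIPLIL

Derivation:
start AUG at pos 1
pos 1: AUG -> M; peptide=M
pos 4: UCA -> S; peptide=MS
pos 7: UUG -> L; peptide=MSL
pos 10: AUC -> I; peptide=MSLI
pos 13: CCA -> P; peptide=MSLIP
pos 16: UUG -> L; peptide=MSLIPL
pos 19: AUU -> I; peptide=MSLIPLI
pos 22: CUC -> L; peptide=MSLIPLIL
pos 25: UAG -> STOP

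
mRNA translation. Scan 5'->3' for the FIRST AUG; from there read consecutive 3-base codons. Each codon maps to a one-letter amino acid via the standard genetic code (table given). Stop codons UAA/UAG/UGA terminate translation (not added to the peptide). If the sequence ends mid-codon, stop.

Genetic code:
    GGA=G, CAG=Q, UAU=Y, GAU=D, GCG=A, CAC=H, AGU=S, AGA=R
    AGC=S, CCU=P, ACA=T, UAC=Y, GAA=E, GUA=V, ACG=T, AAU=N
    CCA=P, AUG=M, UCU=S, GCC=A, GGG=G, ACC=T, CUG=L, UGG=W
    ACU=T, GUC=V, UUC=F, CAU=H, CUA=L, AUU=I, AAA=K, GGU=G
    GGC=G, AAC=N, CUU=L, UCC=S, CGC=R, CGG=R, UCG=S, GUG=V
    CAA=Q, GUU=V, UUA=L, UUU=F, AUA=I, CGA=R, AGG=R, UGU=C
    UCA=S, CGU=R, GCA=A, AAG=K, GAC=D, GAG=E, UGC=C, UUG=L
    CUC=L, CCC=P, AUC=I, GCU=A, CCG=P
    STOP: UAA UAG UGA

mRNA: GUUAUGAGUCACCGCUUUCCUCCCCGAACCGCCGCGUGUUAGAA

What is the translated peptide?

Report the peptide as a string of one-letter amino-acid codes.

start AUG at pos 3
pos 3: AUG -> M; peptide=M
pos 6: AGU -> S; peptide=MS
pos 9: CAC -> H; peptide=MSH
pos 12: CGC -> R; peptide=MSHR
pos 15: UUU -> F; peptide=MSHRF
pos 18: CCU -> P; peptide=MSHRFP
pos 21: CCC -> P; peptide=MSHRFPP
pos 24: CGA -> R; peptide=MSHRFPPR
pos 27: ACC -> T; peptide=MSHRFPPRT
pos 30: GCC -> A; peptide=MSHRFPPRTA
pos 33: GCG -> A; peptide=MSHRFPPRTAA
pos 36: UGU -> C; peptide=MSHRFPPRTAAC
pos 39: UAG -> STOP

Answer: MSHRFPPRTAAC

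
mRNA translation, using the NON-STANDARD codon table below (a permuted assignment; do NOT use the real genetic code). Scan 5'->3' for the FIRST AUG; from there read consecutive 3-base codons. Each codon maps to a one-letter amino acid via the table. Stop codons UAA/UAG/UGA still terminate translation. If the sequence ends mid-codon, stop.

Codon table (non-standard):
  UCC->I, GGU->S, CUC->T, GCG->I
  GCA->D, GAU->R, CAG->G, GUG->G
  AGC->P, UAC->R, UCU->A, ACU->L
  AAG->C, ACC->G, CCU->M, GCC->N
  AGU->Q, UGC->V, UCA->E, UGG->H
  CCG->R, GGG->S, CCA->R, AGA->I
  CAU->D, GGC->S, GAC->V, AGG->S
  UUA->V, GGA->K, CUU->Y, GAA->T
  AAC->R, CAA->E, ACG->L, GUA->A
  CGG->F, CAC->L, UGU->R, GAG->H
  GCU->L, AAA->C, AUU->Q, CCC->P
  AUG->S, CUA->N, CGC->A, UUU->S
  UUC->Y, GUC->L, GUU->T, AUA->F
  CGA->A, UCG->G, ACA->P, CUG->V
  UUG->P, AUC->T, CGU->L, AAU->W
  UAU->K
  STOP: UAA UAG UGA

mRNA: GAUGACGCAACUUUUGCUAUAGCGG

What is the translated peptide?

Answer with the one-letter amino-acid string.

start AUG at pos 1
pos 1: AUG -> S; peptide=S
pos 4: ACG -> L; peptide=SL
pos 7: CAA -> E; peptide=SLE
pos 10: CUU -> Y; peptide=SLEY
pos 13: UUG -> P; peptide=SLEYP
pos 16: CUA -> N; peptide=SLEYPN
pos 19: UAG -> STOP

Answer: SLEYPN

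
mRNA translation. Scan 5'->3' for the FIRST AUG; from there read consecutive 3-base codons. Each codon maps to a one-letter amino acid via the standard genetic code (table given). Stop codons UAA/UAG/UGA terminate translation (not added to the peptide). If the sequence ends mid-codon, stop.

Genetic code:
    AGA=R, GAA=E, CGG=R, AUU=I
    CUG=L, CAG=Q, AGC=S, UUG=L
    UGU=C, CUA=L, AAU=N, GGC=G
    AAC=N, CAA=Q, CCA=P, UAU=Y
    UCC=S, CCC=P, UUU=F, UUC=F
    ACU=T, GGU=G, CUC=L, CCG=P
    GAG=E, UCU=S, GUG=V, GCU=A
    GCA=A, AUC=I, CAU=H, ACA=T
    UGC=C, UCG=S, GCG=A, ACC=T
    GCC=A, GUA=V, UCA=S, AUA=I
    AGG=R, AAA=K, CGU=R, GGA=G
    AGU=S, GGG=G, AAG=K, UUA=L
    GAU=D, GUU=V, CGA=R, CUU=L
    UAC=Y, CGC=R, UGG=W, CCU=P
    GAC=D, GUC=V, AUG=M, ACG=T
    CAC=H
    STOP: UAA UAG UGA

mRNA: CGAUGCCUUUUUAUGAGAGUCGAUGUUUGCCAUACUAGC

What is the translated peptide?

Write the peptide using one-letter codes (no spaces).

start AUG at pos 2
pos 2: AUG -> M; peptide=M
pos 5: CCU -> P; peptide=MP
pos 8: UUU -> F; peptide=MPF
pos 11: UAU -> Y; peptide=MPFY
pos 14: GAG -> E; peptide=MPFYE
pos 17: AGU -> S; peptide=MPFYES
pos 20: CGA -> R; peptide=MPFYESR
pos 23: UGU -> C; peptide=MPFYESRC
pos 26: UUG -> L; peptide=MPFYESRCL
pos 29: CCA -> P; peptide=MPFYESRCLP
pos 32: UAC -> Y; peptide=MPFYESRCLPY
pos 35: UAG -> STOP

Answer: MPFYESRCLPY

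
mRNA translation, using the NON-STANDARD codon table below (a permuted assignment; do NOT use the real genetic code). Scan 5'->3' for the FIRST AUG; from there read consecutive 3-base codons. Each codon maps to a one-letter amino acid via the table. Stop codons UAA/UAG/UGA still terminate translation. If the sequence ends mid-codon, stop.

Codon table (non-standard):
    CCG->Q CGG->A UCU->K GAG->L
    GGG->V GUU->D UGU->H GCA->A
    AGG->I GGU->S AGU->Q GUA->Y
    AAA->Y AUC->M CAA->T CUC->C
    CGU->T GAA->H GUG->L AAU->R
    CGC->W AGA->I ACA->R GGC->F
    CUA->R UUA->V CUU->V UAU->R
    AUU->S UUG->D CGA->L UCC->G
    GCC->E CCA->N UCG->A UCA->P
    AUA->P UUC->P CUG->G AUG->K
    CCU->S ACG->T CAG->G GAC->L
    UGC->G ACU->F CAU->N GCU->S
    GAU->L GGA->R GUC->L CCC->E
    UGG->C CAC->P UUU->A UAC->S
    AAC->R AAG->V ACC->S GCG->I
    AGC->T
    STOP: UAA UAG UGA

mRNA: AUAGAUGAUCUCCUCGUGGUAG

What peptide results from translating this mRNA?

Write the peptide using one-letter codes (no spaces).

Answer: KMGAC

Derivation:
start AUG at pos 4
pos 4: AUG -> K; peptide=K
pos 7: AUC -> M; peptide=KM
pos 10: UCC -> G; peptide=KMG
pos 13: UCG -> A; peptide=KMGA
pos 16: UGG -> C; peptide=KMGAC
pos 19: UAG -> STOP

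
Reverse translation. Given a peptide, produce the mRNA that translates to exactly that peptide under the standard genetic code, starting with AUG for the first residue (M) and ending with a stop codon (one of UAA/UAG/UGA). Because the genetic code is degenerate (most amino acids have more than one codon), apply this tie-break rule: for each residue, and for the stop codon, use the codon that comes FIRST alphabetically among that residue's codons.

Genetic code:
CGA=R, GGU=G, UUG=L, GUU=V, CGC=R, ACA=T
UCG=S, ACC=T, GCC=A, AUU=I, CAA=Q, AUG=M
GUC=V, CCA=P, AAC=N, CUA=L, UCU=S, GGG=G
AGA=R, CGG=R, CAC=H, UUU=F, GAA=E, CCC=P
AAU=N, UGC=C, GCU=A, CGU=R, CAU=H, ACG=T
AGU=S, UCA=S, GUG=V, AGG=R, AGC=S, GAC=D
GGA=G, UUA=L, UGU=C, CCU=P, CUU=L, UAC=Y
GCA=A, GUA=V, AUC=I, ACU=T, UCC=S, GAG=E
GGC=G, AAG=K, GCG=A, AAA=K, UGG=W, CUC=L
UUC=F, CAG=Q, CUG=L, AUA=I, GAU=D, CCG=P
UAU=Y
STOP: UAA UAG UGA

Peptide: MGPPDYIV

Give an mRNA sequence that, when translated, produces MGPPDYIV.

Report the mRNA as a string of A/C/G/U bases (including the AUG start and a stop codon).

residue 1: M -> AUG (start codon)
residue 2: G codons sorted = GGA,GGC,GGG,GGU -> pick first = GGA
residue 3: P codons sorted = CCA,CCC,CCG,CCU -> pick first = CCA
residue 4: P codons sorted = CCA,CCC,CCG,CCU -> pick first = CCA
residue 5: D codons sorted = GAC,GAU -> pick first = GAC
residue 6: Y codons sorted = UAC,UAU -> pick first = UAC
residue 7: I codons sorted = AUA,AUC,AUU -> pick first = AUA
residue 8: V codons sorted = GUA,GUC,GUG,GUU -> pick first = GUA
terminator: stop codons sorted = UAA,UAG,UGA -> pick first = UAA

Answer: mRNA: AUGGGACCACCAGACUACAUAGUAUAA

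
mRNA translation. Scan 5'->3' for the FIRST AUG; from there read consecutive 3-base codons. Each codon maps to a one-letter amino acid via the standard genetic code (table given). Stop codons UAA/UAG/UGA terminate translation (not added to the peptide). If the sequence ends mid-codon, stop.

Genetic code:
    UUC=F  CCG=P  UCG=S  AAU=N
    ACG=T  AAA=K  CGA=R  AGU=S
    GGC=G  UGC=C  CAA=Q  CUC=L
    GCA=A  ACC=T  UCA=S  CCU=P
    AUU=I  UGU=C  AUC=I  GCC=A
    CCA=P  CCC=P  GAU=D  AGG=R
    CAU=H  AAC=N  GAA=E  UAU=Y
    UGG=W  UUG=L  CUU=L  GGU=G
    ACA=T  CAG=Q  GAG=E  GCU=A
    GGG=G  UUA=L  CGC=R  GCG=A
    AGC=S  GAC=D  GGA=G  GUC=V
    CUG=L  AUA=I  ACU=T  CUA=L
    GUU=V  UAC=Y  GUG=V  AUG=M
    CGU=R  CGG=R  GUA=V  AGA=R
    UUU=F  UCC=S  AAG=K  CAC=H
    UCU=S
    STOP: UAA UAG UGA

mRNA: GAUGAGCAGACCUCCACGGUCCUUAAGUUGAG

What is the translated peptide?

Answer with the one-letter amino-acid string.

start AUG at pos 1
pos 1: AUG -> M; peptide=M
pos 4: AGC -> S; peptide=MS
pos 7: AGA -> R; peptide=MSR
pos 10: CCU -> P; peptide=MSRP
pos 13: CCA -> P; peptide=MSRPP
pos 16: CGG -> R; peptide=MSRPPR
pos 19: UCC -> S; peptide=MSRPPRS
pos 22: UUA -> L; peptide=MSRPPRSL
pos 25: AGU -> S; peptide=MSRPPRSLS
pos 28: UGA -> STOP

Answer: MSRPPRSLS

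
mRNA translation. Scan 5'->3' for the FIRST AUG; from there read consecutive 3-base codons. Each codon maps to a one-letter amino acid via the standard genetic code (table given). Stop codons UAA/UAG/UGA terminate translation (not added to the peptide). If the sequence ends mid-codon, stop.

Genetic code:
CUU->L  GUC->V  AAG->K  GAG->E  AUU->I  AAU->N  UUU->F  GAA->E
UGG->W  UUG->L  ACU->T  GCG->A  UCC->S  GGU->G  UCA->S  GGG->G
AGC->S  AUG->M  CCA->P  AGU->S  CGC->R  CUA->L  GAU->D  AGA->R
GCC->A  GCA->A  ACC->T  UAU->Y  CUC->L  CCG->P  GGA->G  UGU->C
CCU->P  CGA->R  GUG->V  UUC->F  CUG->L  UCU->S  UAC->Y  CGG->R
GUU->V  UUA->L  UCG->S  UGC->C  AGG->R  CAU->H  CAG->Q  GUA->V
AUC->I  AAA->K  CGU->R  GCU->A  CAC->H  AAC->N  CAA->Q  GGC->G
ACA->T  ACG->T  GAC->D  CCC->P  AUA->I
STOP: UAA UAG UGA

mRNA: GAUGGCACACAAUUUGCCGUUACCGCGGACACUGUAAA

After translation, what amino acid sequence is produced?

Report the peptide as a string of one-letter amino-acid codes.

Answer: MAHNLPLPRTL

Derivation:
start AUG at pos 1
pos 1: AUG -> M; peptide=M
pos 4: GCA -> A; peptide=MA
pos 7: CAC -> H; peptide=MAH
pos 10: AAU -> N; peptide=MAHN
pos 13: UUG -> L; peptide=MAHNL
pos 16: CCG -> P; peptide=MAHNLP
pos 19: UUA -> L; peptide=MAHNLPL
pos 22: CCG -> P; peptide=MAHNLPLP
pos 25: CGG -> R; peptide=MAHNLPLPR
pos 28: ACA -> T; peptide=MAHNLPLPRT
pos 31: CUG -> L; peptide=MAHNLPLPRTL
pos 34: UAA -> STOP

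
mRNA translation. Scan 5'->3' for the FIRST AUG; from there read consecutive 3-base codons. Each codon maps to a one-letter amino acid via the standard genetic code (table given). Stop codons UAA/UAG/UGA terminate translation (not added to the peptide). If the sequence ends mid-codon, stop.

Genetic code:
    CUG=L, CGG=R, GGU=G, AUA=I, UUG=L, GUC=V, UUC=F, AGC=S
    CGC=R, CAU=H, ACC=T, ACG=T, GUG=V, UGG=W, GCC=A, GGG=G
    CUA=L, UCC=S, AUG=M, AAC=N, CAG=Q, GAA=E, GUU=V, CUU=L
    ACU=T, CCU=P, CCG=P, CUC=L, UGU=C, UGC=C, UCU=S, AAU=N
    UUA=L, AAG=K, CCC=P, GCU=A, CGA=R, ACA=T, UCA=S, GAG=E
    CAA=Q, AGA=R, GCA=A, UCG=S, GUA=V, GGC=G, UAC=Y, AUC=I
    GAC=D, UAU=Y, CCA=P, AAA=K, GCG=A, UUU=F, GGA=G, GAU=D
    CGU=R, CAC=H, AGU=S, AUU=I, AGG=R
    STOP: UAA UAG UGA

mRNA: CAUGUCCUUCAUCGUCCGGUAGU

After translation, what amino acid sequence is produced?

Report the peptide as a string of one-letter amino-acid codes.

Answer: MSFIVR

Derivation:
start AUG at pos 1
pos 1: AUG -> M; peptide=M
pos 4: UCC -> S; peptide=MS
pos 7: UUC -> F; peptide=MSF
pos 10: AUC -> I; peptide=MSFI
pos 13: GUC -> V; peptide=MSFIV
pos 16: CGG -> R; peptide=MSFIVR
pos 19: UAG -> STOP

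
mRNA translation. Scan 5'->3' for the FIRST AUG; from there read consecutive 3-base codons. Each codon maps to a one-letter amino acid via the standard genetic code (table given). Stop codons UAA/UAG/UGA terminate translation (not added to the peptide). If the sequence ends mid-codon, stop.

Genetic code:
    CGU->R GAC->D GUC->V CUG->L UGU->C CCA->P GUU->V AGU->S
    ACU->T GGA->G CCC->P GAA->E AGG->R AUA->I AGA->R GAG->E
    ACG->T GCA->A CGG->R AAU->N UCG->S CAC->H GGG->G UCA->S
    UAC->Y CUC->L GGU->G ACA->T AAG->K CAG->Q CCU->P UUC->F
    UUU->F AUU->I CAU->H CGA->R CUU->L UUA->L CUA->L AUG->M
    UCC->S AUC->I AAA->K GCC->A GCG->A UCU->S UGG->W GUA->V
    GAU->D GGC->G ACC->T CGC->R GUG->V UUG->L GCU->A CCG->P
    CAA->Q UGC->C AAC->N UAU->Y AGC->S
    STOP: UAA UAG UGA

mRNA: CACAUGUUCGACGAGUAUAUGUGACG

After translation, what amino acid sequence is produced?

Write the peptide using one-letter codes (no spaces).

start AUG at pos 3
pos 3: AUG -> M; peptide=M
pos 6: UUC -> F; peptide=MF
pos 9: GAC -> D; peptide=MFD
pos 12: GAG -> E; peptide=MFDE
pos 15: UAU -> Y; peptide=MFDEY
pos 18: AUG -> M; peptide=MFDEYM
pos 21: UGA -> STOP

Answer: MFDEYM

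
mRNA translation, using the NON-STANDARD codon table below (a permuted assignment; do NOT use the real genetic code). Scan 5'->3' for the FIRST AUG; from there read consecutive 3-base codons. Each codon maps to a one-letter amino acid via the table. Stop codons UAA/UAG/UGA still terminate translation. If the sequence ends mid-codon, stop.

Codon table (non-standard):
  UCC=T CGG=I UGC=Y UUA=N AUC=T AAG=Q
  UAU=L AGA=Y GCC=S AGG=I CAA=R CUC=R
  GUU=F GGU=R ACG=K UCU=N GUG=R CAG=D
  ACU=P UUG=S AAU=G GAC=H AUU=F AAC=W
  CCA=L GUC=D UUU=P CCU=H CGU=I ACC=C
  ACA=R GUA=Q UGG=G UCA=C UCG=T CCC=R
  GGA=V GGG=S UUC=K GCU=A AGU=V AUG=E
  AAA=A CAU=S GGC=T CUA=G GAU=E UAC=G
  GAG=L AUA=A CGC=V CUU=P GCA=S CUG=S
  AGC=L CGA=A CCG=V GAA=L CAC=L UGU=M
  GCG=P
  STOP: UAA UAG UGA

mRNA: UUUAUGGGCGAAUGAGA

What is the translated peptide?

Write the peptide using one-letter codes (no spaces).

Answer: ETL

Derivation:
start AUG at pos 3
pos 3: AUG -> E; peptide=E
pos 6: GGC -> T; peptide=ET
pos 9: GAA -> L; peptide=ETL
pos 12: UGA -> STOP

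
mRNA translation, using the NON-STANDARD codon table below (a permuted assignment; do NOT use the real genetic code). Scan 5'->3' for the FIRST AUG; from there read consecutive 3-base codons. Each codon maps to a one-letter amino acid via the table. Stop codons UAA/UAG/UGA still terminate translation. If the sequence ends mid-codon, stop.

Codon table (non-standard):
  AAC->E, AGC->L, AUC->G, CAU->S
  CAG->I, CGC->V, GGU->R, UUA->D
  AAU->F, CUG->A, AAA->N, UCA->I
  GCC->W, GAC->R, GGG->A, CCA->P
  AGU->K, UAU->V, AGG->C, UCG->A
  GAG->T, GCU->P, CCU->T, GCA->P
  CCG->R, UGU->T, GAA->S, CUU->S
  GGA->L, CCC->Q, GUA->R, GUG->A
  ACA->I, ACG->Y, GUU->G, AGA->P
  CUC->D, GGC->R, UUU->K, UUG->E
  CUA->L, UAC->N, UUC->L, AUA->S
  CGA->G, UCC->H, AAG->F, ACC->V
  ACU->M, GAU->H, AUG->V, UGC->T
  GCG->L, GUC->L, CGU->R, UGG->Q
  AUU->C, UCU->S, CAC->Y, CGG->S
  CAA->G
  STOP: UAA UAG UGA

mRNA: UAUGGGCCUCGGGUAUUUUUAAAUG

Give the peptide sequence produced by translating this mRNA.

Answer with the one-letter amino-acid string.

Answer: VRDAVK

Derivation:
start AUG at pos 1
pos 1: AUG -> V; peptide=V
pos 4: GGC -> R; peptide=VR
pos 7: CUC -> D; peptide=VRD
pos 10: GGG -> A; peptide=VRDA
pos 13: UAU -> V; peptide=VRDAV
pos 16: UUU -> K; peptide=VRDAVK
pos 19: UAA -> STOP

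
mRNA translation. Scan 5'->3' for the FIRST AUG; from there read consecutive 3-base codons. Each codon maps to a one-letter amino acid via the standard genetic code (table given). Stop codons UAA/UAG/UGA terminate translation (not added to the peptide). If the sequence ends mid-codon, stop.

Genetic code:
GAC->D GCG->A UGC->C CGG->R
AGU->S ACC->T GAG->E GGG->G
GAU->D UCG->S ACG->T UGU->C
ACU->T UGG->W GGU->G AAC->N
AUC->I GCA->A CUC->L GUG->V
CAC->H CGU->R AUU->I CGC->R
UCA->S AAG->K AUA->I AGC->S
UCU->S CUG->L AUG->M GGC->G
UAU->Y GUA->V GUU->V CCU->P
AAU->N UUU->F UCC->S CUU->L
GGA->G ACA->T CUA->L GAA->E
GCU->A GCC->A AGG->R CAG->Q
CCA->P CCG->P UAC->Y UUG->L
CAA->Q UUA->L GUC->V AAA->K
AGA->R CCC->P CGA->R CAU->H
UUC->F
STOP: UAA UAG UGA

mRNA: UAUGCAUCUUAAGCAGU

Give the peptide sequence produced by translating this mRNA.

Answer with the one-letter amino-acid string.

Answer: MHLKQ

Derivation:
start AUG at pos 1
pos 1: AUG -> M; peptide=M
pos 4: CAU -> H; peptide=MH
pos 7: CUU -> L; peptide=MHL
pos 10: AAG -> K; peptide=MHLK
pos 13: CAG -> Q; peptide=MHLKQ
pos 16: only 1 nt remain (<3), stop (end of mRNA)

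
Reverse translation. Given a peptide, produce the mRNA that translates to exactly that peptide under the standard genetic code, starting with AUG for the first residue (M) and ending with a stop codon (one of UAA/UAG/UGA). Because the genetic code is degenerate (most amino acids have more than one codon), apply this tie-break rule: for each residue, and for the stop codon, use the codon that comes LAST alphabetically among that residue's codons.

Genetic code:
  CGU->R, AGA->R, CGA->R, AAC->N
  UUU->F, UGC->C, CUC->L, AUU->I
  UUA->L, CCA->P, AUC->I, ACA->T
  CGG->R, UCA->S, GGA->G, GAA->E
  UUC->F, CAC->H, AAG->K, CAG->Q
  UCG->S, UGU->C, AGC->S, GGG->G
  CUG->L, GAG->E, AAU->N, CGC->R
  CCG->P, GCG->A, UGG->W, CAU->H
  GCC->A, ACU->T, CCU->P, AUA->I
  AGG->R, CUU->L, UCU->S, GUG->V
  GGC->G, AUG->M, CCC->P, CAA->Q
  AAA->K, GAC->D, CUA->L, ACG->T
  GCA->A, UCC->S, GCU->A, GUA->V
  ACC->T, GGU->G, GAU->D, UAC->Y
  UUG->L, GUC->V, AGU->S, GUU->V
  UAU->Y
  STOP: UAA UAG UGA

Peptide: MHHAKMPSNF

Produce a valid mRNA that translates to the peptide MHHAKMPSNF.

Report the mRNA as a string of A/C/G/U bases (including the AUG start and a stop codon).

Answer: mRNA: AUGCAUCAUGCUAAGAUGCCUUCUAAUUUUUGA

Derivation:
residue 1: M -> AUG (start codon)
residue 2: H codons sorted = CAC,CAU -> pick last = CAU
residue 3: H codons sorted = CAC,CAU -> pick last = CAU
residue 4: A codons sorted = GCA,GCC,GCG,GCU -> pick last = GCU
residue 5: K codons sorted = AAA,AAG -> pick last = AAG
residue 6: M -> AUG (only codon)
residue 7: P codons sorted = CCA,CCC,CCG,CCU -> pick last = CCU
residue 8: S codons sorted = AGC,AGU,UCA,UCC,UCG,UCU -> pick last = UCU
residue 9: N codons sorted = AAC,AAU -> pick last = AAU
residue 10: F codons sorted = UUC,UUU -> pick last = UUU
terminator: stop codons sorted = UAA,UAG,UGA -> pick last = UGA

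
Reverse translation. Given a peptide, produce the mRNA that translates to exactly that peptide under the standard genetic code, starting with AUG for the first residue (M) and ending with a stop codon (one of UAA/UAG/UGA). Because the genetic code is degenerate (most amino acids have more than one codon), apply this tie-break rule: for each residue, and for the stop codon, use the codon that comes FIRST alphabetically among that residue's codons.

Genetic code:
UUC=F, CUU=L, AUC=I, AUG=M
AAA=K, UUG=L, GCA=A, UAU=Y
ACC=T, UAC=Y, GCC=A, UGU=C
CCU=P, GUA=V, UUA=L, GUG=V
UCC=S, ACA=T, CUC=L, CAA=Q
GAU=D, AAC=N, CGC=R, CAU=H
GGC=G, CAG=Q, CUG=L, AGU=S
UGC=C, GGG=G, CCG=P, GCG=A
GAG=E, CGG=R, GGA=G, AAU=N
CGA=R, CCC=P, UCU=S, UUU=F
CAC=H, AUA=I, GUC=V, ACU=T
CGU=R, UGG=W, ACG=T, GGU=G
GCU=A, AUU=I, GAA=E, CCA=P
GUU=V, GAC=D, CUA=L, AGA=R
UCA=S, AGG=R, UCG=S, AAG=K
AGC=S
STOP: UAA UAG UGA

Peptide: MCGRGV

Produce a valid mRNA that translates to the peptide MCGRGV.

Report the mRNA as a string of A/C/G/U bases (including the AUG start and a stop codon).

Answer: mRNA: AUGUGCGGAAGAGGAGUAUAA

Derivation:
residue 1: M -> AUG (start codon)
residue 2: C codons sorted = UGC,UGU -> pick first = UGC
residue 3: G codons sorted = GGA,GGC,GGG,GGU -> pick first = GGA
residue 4: R codons sorted = AGA,AGG,CGA,CGC,CGG,CGU -> pick first = AGA
residue 5: G codons sorted = GGA,GGC,GGG,GGU -> pick first = GGA
residue 6: V codons sorted = GUA,GUC,GUG,GUU -> pick first = GUA
terminator: stop codons sorted = UAA,UAG,UGA -> pick first = UAA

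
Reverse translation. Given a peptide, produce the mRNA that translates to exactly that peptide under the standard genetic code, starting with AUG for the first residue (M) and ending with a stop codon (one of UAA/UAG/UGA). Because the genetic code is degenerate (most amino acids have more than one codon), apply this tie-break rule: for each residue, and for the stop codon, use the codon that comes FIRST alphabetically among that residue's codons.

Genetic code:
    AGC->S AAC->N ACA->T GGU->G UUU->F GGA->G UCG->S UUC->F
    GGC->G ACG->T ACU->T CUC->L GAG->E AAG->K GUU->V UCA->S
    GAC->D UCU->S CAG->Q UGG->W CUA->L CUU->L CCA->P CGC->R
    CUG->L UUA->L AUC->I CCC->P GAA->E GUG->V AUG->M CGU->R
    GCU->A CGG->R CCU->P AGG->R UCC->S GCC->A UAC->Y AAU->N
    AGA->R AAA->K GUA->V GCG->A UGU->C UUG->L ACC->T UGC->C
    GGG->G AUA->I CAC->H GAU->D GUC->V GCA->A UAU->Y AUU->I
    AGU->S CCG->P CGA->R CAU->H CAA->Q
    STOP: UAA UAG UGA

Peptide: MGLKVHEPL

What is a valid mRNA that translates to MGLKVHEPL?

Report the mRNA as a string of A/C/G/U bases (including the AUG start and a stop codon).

Answer: mRNA: AUGGGACUAAAAGUACACGAACCACUAUAA

Derivation:
residue 1: M -> AUG (start codon)
residue 2: G codons sorted = GGA,GGC,GGG,GGU -> pick first = GGA
residue 3: L codons sorted = CUA,CUC,CUG,CUU,UUA,UUG -> pick first = CUA
residue 4: K codons sorted = AAA,AAG -> pick first = AAA
residue 5: V codons sorted = GUA,GUC,GUG,GUU -> pick first = GUA
residue 6: H codons sorted = CAC,CAU -> pick first = CAC
residue 7: E codons sorted = GAA,GAG -> pick first = GAA
residue 8: P codons sorted = CCA,CCC,CCG,CCU -> pick first = CCA
residue 9: L codons sorted = CUA,CUC,CUG,CUU,UUA,UUG -> pick first = CUA
terminator: stop codons sorted = UAA,UAG,UGA -> pick first = UAA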